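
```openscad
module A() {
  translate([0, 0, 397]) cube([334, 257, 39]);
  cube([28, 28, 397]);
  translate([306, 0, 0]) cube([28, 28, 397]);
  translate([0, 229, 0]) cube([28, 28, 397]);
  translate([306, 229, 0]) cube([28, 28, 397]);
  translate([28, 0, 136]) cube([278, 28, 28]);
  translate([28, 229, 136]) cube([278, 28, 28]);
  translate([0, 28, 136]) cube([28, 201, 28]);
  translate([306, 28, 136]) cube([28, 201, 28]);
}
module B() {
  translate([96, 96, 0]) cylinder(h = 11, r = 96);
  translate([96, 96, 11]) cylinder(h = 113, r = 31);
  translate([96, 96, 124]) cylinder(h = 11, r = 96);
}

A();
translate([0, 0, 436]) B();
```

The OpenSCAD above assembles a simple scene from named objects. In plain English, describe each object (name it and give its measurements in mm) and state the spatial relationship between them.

A is a four-legged stool. The seat is a 334×257×39 mm slab whose top surface is at z = 436 mm; four square legs, each 28×28 mm in cross-section, run from the floor (z = 0) to the underside of the seat, each flush with a corner of the seat. Four stretchers, 28 mm wide and 28 mm tall, connect adjacent legs with their undersides at z = 136 mm, each running between the inner faces of the legs it joins and aligned with the legs' outer faces on the other axis.

B is a spool: two coaxial disc flanges of radius 96 mm and thickness 11 mm, joined by a core cylinder of radius 31 mm and height 113 mm. The lower flange rests on z = 0 and the three cylinders share a vertical axis.

The spool is on top of the stool.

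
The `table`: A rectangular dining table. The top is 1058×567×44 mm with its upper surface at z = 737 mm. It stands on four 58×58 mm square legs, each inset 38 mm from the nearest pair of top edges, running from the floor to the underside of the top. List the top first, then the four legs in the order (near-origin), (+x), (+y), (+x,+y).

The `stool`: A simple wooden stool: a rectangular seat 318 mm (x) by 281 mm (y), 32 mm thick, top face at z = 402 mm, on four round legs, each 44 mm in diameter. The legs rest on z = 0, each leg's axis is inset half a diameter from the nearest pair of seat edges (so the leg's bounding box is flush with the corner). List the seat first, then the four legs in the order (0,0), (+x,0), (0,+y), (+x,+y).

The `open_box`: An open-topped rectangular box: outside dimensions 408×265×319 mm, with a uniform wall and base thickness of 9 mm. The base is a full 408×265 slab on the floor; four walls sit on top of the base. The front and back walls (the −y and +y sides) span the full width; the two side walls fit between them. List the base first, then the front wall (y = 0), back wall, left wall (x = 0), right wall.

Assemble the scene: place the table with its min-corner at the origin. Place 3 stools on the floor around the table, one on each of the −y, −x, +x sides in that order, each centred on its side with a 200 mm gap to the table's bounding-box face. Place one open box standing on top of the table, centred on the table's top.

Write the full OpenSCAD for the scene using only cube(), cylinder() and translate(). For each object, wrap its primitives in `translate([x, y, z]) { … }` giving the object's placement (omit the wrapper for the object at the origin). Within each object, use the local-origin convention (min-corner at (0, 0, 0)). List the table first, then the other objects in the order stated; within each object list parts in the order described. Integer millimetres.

translate([0, 0, 693]) cube([1058, 567, 44]);
translate([38, 38, 0]) cube([58, 58, 693]);
translate([962, 38, 0]) cube([58, 58, 693]);
translate([38, 471, 0]) cube([58, 58, 693]);
translate([962, 471, 0]) cube([58, 58, 693]);
translate([370, -481, 0]) {
  translate([0, 0, 370]) cube([318, 281, 32]);
  translate([22, 22, 0]) cylinder(h = 370, r = 22);
  translate([296, 22, 0]) cylinder(h = 370, r = 22);
  translate([22, 259, 0]) cylinder(h = 370, r = 22);
  translate([296, 259, 0]) cylinder(h = 370, r = 22);
}
translate([-518, 143, 0]) {
  translate([0, 0, 370]) cube([318, 281, 32]);
  translate([22, 22, 0]) cylinder(h = 370, r = 22);
  translate([296, 22, 0]) cylinder(h = 370, r = 22);
  translate([22, 259, 0]) cylinder(h = 370, r = 22);
  translate([296, 259, 0]) cylinder(h = 370, r = 22);
}
translate([1258, 143, 0]) {
  translate([0, 0, 370]) cube([318, 281, 32]);
  translate([22, 22, 0]) cylinder(h = 370, r = 22);
  translate([296, 22, 0]) cylinder(h = 370, r = 22);
  translate([22, 259, 0]) cylinder(h = 370, r = 22);
  translate([296, 259, 0]) cylinder(h = 370, r = 22);
}
translate([325, 151, 737]) {
  cube([408, 265, 9]);
  translate([0, 0, 9]) cube([408, 9, 310]);
  translate([0, 256, 9]) cube([408, 9, 310]);
  translate([0, 9, 9]) cube([9, 247, 310]);
  translate([399, 9, 9]) cube([9, 247, 310]);
}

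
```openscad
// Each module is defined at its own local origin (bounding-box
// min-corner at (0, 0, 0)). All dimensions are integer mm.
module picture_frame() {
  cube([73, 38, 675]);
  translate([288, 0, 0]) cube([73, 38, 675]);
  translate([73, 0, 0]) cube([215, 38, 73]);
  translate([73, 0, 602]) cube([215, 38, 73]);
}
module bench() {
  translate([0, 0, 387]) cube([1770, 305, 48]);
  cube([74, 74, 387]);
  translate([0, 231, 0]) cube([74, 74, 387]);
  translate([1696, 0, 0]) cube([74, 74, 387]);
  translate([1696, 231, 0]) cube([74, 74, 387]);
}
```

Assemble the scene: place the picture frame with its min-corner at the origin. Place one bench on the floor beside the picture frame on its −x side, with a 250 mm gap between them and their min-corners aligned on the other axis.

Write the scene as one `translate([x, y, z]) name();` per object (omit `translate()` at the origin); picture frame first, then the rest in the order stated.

picture_frame();
translate([-2020, 0, 0]) bench();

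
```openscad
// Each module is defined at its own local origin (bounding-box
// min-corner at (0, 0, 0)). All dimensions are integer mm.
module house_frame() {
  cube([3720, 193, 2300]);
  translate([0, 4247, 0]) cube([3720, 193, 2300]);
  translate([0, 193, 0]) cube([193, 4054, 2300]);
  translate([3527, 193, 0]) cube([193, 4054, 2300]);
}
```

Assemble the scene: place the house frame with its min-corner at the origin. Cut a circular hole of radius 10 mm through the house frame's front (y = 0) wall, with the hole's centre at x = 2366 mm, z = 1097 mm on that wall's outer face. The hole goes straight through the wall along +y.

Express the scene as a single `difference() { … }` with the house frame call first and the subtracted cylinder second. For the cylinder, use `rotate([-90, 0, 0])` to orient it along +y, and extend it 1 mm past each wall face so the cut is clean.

difference() {
  house_frame();
  translate([2366, -1, 1097]) rotate([-90, 0, 0]) cylinder(h = 195, r = 10);
}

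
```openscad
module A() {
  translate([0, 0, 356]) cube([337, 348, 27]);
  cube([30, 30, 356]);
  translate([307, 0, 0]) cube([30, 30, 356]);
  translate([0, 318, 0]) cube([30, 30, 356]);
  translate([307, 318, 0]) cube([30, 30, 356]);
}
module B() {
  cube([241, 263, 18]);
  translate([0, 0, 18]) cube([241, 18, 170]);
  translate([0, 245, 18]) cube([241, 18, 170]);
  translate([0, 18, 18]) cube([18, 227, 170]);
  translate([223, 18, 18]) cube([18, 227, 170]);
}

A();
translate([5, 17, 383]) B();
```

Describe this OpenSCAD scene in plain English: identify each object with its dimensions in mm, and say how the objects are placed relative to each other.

A is a simple wooden stool: a rectangular seat 337 mm (x) by 348 mm (y), 27 mm thick, top face at z = 383 mm, on four square legs, each 30×30 mm in cross-section. The legs rest on z = 0, each flush with a corner of the seat.

B is an open-topped rectangular box: outside dimensions 241×263×188 mm, with a uniform wall and base thickness of 18 mm. The base is a full 241×263 slab on the floor; four walls sit on top of the base. The front and back walls (the −y and +y sides) span the full width; the two side walls fit between them.

The open box is on top of the stool.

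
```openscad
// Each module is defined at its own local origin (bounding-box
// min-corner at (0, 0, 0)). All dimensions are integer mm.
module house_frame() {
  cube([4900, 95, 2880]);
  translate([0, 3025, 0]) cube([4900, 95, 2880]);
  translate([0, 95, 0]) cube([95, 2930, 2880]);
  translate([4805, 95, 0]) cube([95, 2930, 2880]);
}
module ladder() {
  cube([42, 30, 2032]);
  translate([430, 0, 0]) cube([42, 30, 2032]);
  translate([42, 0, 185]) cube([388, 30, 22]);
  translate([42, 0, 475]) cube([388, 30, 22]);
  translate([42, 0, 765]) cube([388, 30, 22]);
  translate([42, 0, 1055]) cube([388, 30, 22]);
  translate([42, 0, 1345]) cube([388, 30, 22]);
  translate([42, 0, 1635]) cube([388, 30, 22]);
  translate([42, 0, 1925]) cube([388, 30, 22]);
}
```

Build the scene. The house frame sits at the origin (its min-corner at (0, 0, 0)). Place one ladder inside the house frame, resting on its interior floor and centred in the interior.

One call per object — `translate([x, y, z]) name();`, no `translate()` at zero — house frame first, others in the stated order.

house_frame();
translate([2214, 1545, 0]) ladder();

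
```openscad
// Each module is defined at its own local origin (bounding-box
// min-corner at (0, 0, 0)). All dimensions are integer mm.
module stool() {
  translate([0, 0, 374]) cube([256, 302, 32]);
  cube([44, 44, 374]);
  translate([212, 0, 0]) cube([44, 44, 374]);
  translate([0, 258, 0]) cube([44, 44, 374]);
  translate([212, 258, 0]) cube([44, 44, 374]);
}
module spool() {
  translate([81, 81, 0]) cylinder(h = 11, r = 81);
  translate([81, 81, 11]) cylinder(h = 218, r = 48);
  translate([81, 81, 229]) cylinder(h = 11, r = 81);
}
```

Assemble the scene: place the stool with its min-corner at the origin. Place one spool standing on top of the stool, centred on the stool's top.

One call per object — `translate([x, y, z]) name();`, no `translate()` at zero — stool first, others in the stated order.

stool();
translate([47, 70, 406]) spool();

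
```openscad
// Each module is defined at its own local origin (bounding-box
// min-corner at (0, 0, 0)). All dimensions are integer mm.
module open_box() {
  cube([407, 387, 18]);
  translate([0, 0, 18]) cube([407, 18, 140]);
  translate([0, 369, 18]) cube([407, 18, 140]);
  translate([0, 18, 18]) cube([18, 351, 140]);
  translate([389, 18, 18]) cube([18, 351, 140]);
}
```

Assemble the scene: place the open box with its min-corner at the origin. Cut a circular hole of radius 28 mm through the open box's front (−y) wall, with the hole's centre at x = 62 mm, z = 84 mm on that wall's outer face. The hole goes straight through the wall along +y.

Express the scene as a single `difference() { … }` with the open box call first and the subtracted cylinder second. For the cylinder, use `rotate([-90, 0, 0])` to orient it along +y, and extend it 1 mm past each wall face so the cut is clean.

difference() {
  open_box();
  translate([62, -1, 84]) rotate([-90, 0, 0]) cylinder(h = 20, r = 28);
}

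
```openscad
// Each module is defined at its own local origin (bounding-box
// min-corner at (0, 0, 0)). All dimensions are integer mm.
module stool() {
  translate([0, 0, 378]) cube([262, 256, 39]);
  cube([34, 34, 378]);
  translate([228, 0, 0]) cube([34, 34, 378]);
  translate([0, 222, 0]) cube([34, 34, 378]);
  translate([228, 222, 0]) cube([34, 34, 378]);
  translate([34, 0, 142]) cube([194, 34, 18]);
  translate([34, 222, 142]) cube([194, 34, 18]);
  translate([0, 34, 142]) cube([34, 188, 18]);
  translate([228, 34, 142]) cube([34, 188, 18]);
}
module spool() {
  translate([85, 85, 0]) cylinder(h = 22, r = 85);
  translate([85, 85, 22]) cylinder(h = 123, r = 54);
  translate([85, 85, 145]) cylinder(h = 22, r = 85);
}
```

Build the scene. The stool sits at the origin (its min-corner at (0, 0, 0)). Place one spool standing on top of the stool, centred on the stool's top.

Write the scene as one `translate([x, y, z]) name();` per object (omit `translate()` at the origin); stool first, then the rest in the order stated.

stool();
translate([46, 43, 417]) spool();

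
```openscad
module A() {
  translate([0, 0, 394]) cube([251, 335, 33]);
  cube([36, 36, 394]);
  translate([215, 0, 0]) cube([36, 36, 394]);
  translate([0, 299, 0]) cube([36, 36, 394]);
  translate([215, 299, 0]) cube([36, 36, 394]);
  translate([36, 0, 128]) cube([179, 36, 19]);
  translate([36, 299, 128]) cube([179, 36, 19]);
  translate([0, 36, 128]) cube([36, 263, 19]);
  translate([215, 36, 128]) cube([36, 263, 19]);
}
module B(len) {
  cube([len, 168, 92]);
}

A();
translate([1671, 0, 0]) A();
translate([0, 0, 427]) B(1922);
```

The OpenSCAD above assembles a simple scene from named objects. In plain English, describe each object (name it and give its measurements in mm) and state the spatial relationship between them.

A is a four-legged stool. The seat is a 251×335×33 mm slab whose top surface is at z = 427 mm; four square legs, each 36×36 mm in cross-section, run from the floor (z = 0) to the underside of the seat, each flush with a corner of the seat. Four stretchers, 36 mm wide and 19 mm tall, connect adjacent legs with their undersides at z = 128 mm, each running between the inner faces of the legs it joins and aligned with the legs' outer faces on the other axis.

B is a rectangular beam 1922 mm long (x), 168 mm deep (y), 92 mm thick (z).

The beam spans the tops of two stools placed 1420 mm apart, resting at z = 427 mm.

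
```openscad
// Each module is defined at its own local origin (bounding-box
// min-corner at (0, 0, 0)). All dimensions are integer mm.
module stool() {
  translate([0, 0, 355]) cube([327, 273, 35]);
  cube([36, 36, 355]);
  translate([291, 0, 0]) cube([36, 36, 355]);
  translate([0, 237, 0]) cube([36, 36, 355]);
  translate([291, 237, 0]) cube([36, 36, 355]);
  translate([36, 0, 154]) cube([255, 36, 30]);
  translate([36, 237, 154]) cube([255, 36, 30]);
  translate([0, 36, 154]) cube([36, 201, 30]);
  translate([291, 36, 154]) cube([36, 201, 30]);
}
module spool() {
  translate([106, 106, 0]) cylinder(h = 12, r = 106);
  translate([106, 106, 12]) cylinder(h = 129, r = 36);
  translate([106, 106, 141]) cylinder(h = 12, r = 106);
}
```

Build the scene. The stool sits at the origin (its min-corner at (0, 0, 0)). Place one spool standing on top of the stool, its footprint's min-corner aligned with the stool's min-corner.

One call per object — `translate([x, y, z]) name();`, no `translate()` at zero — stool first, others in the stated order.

stool();
translate([0, 0, 390]) spool();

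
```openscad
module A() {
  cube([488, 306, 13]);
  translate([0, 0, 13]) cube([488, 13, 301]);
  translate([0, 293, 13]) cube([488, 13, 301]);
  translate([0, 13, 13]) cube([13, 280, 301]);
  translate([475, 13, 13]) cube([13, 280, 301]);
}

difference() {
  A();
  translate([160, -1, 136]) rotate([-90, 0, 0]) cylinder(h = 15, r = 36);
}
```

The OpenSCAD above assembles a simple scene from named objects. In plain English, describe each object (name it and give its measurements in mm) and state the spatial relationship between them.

A is an open-topped rectangular box: outside dimensions 488×306×314 mm, with a uniform wall and base thickness of 13 mm. The base is a full 488×306 slab on the floor; four walls sit on top of the base. The front and back walls (the −y and +y sides) span the full width; the two side walls fit between them.

The open box has a circular hole of radius 36 mm through its front wall, centred at (x = 160, z = 136).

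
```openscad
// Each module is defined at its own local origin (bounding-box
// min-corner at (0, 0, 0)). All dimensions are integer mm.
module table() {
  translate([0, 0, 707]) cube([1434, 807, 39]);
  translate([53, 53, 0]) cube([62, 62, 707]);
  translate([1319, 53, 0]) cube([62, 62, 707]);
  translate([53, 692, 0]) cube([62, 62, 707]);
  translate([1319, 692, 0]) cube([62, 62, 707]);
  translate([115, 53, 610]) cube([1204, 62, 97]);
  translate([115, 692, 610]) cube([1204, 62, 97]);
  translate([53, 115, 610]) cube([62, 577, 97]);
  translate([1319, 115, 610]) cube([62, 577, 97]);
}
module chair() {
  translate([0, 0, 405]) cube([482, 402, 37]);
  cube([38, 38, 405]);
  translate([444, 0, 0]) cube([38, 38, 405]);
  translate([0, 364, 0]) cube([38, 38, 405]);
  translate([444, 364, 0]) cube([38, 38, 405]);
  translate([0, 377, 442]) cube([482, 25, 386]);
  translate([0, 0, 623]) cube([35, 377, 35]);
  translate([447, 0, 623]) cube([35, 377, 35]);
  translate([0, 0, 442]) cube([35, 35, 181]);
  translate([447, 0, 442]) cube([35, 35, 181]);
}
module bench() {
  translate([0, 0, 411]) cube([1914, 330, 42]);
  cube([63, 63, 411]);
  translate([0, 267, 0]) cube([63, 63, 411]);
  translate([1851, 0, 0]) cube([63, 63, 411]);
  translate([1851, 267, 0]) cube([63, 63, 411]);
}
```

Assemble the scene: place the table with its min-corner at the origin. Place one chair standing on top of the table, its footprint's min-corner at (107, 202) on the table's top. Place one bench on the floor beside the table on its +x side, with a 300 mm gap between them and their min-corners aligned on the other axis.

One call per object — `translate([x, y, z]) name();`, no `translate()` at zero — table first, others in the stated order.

table();
translate([107, 202, 746]) chair();
translate([1734, 0, 0]) bench();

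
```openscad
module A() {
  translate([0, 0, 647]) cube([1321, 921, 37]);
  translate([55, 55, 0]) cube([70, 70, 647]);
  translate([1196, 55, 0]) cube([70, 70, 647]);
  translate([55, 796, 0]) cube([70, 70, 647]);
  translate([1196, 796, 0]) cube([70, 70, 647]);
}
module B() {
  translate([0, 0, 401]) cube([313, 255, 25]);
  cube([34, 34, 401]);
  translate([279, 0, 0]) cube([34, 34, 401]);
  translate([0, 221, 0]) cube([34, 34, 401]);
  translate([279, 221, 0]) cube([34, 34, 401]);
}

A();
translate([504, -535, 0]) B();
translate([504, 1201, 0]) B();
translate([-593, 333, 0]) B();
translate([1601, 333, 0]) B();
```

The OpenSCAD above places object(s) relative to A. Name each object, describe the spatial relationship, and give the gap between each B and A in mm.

Each stool's nearest face is 280 mm from the table's bounding box.

A is a table. B is a stool. Four stools sit around the table at the −y, +y, −x, +x sides. The gap between each stool and the table is 280 mm.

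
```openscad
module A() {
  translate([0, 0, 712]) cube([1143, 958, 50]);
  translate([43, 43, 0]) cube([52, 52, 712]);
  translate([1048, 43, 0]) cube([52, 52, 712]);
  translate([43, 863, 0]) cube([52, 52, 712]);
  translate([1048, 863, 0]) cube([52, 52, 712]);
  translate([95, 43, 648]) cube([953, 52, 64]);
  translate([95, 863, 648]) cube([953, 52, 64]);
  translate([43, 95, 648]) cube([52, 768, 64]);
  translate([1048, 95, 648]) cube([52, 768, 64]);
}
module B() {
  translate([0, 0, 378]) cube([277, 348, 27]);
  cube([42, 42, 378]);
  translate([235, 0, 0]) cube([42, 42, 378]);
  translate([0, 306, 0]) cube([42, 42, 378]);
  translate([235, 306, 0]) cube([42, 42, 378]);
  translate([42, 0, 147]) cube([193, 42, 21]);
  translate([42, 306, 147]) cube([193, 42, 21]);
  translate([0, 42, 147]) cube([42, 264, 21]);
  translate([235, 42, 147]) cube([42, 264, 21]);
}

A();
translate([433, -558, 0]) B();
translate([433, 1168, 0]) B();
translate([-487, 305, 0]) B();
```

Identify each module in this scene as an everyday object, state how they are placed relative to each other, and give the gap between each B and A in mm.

Each stool's nearest face is 210 mm from the table's bounding box.

A is a table. B is a stool. Three stools sit around the table at the −y, +y, −x sides. The gap between each stool and the table is 210 mm.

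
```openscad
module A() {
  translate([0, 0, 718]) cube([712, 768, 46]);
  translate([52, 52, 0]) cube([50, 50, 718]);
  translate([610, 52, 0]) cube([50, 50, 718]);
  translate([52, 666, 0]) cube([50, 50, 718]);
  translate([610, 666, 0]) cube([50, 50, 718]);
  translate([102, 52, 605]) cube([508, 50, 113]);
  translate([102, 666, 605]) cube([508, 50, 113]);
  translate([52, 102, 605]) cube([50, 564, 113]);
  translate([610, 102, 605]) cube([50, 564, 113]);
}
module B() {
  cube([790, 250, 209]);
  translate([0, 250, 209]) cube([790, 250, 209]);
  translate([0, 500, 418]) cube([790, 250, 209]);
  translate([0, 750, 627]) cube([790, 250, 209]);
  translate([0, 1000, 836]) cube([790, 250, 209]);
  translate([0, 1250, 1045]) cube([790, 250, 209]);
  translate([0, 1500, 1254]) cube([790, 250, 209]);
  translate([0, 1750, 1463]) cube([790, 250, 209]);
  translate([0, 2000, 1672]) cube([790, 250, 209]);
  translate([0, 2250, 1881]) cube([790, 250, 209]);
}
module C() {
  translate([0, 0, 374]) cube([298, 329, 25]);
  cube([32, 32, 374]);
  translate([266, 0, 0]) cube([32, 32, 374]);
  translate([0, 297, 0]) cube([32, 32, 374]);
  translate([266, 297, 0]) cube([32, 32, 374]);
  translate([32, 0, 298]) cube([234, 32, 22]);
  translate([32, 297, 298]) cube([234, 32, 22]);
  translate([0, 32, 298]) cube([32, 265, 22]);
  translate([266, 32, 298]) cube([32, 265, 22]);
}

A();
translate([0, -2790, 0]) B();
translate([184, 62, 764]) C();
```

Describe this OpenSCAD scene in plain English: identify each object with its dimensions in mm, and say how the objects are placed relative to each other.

A is a table with a 712×768 mm rectangular top, 46 mm thick, top surface at z = 764 mm, supported by four 50×50 mm square legs, each inset 52 mm from the nearest pair of top edges, running from the floor. Four apron rails, 50 mm thick and 113 mm tall, run between adjacent legs with their top edges flush with the underside of the top and their outer faces flush with the legs' outer faces.

B is a straight staircase of 10 solid steps. Each step is 790 mm wide (x), 250 mm deep (y, the going) and 209 mm tall (the rise). The first step rests on the floor; each subsequent step sits one going further in +y and one rise higher in +z, directly behind and above the previous step with no overlap.

C is a four-legged stool. The seat is 298×329 mm, 25 mm thick, top at z = 399 mm. It stands on four square legs, each 32×32 mm in cross-section, from z = 0 to the seat underside, each flush with a corner of the seat. Four stretchers, 32 mm wide and 22 mm tall, connect adjacent legs with their undersides at z = 298 mm, each running between the inner faces of the legs it joins and aligned with the legs' outer faces on the other axis.

The staircase is on the floor beside the table on its −y side. The stool is on top of the table.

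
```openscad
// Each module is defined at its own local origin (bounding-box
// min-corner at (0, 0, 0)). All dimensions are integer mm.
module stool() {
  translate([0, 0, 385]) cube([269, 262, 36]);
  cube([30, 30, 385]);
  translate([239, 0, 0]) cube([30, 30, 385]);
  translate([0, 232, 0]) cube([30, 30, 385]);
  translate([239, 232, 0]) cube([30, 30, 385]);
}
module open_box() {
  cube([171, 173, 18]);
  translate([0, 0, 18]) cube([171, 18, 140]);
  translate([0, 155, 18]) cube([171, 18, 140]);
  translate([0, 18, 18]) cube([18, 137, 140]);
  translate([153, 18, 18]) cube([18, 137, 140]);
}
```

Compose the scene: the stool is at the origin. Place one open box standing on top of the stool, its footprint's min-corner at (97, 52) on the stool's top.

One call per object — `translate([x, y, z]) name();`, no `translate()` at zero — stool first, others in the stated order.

stool();
translate([97, 52, 421]) open_box();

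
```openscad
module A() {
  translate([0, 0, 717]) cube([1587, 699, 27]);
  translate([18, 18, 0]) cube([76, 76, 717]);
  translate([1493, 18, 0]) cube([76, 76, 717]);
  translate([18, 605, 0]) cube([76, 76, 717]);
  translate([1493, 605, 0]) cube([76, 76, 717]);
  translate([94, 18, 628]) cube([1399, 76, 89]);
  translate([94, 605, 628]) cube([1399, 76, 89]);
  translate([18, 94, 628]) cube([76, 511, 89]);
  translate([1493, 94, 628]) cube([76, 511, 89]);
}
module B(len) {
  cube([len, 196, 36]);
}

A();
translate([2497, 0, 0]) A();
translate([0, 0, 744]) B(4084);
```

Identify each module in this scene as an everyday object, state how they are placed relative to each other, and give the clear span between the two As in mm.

Second table starts at x = 2497; first ends at x = 1587; clear span = 2497 − 1587 = 910 mm.

A is a table. B is a beam. A beam spans the tops of two tables. The clear span between the two tables is 910 mm.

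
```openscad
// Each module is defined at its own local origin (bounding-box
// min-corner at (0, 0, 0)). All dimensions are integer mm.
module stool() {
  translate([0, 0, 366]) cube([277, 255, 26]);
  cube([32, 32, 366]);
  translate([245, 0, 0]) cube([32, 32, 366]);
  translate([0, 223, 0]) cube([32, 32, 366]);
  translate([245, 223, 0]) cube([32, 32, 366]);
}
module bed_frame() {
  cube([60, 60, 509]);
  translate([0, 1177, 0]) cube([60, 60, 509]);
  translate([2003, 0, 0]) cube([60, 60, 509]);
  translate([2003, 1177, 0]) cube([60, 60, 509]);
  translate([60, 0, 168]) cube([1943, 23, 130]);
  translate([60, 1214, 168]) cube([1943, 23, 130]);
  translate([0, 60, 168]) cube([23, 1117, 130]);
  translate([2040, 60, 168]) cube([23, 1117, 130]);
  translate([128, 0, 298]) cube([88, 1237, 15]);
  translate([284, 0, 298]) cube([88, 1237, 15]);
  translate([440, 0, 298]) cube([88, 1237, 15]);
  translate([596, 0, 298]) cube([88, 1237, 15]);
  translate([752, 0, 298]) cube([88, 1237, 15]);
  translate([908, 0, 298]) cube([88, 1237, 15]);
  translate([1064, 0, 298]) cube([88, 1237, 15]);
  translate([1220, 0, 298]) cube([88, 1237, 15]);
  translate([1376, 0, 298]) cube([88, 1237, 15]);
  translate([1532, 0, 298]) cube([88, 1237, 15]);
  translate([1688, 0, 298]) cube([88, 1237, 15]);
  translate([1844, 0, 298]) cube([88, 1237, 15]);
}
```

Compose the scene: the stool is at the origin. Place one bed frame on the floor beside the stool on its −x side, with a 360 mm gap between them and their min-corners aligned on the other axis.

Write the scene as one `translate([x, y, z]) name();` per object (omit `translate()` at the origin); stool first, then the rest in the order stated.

stool();
translate([-2423, 0, 0]) bed_frame();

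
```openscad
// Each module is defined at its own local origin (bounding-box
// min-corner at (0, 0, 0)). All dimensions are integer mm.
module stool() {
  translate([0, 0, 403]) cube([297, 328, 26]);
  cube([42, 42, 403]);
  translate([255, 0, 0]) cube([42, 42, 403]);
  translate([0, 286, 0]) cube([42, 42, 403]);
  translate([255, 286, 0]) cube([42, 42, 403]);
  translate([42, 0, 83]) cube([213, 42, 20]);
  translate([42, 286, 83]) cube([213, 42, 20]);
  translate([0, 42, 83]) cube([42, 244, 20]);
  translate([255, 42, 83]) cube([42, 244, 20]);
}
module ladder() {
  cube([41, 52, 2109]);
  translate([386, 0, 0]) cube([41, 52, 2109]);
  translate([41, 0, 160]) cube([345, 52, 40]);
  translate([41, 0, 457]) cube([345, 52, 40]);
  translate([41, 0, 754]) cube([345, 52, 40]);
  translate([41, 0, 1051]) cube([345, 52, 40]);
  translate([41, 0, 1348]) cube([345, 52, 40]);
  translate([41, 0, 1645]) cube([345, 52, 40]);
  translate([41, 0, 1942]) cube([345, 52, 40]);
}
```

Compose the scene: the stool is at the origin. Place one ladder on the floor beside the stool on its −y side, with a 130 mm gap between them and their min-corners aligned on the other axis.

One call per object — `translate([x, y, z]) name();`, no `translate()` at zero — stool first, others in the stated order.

stool();
translate([0, -182, 0]) ladder();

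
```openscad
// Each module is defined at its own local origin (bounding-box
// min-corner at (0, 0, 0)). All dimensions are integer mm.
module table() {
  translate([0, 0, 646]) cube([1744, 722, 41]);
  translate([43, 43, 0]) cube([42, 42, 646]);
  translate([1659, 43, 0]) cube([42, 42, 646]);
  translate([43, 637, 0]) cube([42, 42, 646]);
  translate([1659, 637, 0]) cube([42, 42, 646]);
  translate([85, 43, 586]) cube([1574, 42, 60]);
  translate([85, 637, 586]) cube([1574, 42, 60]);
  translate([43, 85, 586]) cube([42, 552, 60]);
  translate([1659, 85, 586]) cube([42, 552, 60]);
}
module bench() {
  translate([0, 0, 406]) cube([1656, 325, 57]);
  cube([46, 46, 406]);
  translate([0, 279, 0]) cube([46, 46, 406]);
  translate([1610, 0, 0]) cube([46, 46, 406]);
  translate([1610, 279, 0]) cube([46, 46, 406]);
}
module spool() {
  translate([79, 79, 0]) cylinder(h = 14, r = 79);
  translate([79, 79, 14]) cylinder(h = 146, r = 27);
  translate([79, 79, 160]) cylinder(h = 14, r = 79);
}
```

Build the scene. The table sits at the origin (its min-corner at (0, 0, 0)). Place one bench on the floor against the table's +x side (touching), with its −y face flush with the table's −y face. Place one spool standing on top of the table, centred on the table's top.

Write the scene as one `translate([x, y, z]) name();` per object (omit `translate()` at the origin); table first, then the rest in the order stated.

table();
translate([1744, 0, 0]) bench();
translate([793, 282, 687]) spool();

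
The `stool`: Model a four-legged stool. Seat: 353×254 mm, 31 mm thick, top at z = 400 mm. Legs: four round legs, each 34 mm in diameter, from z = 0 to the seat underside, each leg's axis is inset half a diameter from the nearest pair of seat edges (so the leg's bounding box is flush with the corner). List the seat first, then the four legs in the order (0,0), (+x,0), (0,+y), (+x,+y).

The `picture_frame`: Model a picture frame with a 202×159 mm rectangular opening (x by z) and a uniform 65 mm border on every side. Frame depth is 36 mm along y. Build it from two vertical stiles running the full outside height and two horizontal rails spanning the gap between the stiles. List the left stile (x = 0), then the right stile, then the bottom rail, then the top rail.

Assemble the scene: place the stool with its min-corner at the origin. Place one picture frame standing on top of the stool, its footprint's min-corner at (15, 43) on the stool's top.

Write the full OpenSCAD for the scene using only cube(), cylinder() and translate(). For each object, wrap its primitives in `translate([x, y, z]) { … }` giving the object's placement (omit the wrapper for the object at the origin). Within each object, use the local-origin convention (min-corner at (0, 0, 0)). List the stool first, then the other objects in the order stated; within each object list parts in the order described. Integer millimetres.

translate([0, 0, 369]) cube([353, 254, 31]);
translate([17, 17, 0]) cylinder(h = 369, r = 17);
translate([336, 17, 0]) cylinder(h = 369, r = 17);
translate([17, 237, 0]) cylinder(h = 369, r = 17);
translate([336, 237, 0]) cylinder(h = 369, r = 17);
translate([15, 43, 400]) {
  cube([65, 36, 289]);
  translate([267, 0, 0]) cube([65, 36, 289]);
  translate([65, 0, 0]) cube([202, 36, 65]);
  translate([65, 0, 224]) cube([202, 36, 65]);
}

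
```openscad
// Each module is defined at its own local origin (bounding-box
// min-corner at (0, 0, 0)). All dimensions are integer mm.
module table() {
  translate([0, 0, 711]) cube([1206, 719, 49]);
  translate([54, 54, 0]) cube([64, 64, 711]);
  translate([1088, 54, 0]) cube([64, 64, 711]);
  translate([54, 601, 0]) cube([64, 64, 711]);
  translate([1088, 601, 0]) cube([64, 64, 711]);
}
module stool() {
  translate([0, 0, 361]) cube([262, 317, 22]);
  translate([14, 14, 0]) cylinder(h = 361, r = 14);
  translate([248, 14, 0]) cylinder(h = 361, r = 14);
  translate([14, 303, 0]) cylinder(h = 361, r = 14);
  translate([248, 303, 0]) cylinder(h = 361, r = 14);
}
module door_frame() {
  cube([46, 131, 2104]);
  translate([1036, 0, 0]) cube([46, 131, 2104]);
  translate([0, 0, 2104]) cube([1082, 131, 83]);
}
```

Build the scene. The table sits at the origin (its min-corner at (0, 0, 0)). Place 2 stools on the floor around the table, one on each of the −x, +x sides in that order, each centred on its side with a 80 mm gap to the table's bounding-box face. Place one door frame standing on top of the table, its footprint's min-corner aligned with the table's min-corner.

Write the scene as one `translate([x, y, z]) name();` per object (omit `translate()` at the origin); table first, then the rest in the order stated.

table();
translate([-342, 201, 0]) stool();
translate([1286, 201, 0]) stool();
translate([0, 0, 760]) door_frame();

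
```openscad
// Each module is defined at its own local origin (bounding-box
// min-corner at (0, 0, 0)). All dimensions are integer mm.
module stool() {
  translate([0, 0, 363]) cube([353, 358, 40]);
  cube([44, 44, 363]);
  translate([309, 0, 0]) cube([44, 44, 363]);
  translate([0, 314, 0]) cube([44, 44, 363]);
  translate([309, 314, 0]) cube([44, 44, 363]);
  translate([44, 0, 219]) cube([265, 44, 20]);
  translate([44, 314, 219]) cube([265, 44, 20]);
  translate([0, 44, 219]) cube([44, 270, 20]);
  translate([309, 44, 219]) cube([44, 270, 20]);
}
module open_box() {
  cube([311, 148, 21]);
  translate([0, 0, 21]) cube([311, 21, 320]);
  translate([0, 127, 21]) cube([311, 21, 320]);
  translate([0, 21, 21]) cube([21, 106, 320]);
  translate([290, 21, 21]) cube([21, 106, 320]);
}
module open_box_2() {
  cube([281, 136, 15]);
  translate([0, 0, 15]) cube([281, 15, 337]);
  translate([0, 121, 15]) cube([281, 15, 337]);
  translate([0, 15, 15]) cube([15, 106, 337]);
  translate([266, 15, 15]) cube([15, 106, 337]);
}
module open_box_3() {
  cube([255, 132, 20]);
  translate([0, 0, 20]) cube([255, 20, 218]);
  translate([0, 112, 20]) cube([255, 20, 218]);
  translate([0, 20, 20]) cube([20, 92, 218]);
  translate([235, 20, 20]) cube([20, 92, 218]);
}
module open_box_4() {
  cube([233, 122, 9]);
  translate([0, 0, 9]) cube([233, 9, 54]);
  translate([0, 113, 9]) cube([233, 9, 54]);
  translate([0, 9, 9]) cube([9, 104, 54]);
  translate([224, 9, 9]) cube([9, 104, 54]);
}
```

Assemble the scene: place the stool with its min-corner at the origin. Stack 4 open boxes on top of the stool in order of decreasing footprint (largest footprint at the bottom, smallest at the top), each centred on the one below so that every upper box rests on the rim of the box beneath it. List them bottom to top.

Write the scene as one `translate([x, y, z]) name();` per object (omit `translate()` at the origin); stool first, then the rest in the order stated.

stool();
translate([21, 105, 403]) open_box();
translate([36, 111, 744]) open_box_2();
translate([49, 113, 1096]) open_box_3();
translate([60, 118, 1334]) open_box_4();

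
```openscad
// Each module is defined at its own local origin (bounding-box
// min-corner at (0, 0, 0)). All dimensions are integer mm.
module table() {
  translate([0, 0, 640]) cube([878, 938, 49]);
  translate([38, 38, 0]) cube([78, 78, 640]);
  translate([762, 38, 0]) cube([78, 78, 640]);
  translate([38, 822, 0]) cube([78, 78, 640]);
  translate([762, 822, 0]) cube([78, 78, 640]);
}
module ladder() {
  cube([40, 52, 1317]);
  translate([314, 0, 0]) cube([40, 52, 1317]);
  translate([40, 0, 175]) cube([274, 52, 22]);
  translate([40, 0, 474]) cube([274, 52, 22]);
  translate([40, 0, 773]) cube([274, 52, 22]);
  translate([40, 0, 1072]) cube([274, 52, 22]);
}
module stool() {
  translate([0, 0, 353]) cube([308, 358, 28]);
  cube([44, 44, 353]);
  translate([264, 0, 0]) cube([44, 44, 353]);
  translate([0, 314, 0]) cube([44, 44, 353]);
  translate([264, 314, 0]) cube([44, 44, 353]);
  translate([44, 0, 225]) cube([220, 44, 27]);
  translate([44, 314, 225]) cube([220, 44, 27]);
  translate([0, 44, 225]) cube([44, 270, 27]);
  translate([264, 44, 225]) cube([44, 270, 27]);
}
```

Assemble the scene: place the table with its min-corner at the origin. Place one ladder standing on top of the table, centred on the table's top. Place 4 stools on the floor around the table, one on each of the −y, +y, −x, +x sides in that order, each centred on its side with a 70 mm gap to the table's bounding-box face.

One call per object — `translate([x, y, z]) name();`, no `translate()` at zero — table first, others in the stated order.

table();
translate([262, 443, 689]) ladder();
translate([285, -428, 0]) stool();
translate([285, 1008, 0]) stool();
translate([-378, 290, 0]) stool();
translate([948, 290, 0]) stool();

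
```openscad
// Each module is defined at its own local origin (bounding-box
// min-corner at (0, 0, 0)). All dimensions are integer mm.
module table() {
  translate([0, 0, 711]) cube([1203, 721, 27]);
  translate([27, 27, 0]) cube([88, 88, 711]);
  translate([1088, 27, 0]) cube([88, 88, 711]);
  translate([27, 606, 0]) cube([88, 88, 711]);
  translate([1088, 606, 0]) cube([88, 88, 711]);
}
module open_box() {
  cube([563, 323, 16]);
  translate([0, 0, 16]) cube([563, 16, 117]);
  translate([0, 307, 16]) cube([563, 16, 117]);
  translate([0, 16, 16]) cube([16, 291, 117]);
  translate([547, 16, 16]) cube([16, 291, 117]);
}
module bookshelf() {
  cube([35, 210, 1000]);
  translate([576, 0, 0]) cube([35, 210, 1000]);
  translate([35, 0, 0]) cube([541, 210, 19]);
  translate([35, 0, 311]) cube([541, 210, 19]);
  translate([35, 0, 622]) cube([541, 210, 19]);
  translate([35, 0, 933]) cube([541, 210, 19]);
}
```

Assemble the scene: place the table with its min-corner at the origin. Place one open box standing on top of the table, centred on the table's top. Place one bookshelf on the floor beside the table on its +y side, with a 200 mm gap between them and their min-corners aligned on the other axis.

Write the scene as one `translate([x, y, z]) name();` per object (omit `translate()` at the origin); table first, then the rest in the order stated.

table();
translate([320, 199, 738]) open_box();
translate([0, 921, 0]) bookshelf();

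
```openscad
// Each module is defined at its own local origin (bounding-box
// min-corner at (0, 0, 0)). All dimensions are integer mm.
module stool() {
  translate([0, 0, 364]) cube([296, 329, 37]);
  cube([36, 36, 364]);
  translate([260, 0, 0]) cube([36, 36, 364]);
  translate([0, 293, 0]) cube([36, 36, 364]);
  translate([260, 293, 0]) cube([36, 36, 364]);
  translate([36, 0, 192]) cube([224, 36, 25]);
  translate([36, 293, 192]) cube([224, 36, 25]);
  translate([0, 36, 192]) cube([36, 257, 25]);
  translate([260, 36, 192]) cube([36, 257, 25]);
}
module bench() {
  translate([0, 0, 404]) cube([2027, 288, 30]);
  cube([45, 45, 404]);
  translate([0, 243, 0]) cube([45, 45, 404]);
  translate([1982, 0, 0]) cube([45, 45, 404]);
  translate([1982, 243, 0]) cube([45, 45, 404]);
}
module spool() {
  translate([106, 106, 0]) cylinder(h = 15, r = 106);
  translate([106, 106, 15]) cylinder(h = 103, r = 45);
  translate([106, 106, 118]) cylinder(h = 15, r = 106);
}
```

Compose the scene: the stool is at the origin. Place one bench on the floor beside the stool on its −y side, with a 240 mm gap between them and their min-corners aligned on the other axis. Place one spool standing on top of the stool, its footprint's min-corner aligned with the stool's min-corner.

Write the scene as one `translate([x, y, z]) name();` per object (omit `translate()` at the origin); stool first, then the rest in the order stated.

stool();
translate([0, -528, 0]) bench();
translate([0, 0, 401]) spool();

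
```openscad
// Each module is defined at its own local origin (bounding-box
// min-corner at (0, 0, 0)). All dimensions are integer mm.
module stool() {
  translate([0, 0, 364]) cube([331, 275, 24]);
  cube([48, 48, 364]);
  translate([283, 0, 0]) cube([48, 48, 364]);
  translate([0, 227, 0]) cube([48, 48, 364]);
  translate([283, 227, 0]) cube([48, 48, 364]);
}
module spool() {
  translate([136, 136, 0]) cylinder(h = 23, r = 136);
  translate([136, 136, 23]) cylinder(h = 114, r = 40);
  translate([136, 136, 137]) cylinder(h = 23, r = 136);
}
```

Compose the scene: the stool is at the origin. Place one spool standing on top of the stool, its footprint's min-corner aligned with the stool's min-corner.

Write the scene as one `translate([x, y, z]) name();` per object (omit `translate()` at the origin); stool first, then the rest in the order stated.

stool();
translate([0, 0, 388]) spool();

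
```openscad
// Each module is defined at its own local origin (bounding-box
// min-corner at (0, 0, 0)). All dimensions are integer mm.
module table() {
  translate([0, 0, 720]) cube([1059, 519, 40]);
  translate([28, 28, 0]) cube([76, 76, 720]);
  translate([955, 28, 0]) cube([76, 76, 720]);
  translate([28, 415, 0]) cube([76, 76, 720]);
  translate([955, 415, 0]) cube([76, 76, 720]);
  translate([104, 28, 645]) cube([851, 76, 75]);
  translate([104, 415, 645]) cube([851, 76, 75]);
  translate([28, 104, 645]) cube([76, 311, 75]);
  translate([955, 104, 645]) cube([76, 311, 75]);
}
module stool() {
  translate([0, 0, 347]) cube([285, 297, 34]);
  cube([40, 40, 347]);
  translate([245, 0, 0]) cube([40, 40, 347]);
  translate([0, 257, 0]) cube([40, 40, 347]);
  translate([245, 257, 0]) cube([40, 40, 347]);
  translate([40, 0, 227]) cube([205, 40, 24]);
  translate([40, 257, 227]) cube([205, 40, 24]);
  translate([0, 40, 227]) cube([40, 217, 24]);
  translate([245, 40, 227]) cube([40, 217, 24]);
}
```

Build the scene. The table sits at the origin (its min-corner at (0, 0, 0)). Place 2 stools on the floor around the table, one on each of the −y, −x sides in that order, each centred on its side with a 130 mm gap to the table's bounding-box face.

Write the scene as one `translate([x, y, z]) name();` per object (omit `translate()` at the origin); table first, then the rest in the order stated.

table();
translate([387, -427, 0]) stool();
translate([-415, 111, 0]) stool();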